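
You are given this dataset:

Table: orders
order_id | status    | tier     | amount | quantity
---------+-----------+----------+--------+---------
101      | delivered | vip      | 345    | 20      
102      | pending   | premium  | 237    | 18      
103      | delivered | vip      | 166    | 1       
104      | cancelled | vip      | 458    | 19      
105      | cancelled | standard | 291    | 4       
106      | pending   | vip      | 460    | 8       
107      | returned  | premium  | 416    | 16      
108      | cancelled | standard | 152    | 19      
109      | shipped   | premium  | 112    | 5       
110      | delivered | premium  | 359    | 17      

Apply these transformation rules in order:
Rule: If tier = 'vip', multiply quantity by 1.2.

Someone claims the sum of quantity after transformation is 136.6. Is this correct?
Yes, the result is correct.

Step 1: Calculate the correct sum after transformation
Step 2: Apply multiplier 1.2 to records where tier = 'vip'
Step 3: Correct result = 136.6
Step 4: Claimed result = 136.6
Step 5: 136.6 = 136.6 ✓
Conclusion: The claimed result is correct.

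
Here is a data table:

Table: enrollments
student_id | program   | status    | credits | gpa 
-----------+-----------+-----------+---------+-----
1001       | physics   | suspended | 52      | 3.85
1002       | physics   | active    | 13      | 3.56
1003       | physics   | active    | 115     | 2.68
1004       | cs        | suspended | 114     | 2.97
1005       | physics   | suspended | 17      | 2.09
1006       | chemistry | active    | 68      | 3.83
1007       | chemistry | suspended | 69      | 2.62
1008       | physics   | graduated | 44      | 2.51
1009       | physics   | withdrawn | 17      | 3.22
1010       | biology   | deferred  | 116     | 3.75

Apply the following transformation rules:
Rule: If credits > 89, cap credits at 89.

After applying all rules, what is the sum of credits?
547

Step 1: 3 records have credits > 89
Step 2: These records originally summed to 345
Step 3: After capping: 3 × 89 = 267
Step 4: Unaffected records sum: 280
Step 5: Final sum = 267 + 280 = 547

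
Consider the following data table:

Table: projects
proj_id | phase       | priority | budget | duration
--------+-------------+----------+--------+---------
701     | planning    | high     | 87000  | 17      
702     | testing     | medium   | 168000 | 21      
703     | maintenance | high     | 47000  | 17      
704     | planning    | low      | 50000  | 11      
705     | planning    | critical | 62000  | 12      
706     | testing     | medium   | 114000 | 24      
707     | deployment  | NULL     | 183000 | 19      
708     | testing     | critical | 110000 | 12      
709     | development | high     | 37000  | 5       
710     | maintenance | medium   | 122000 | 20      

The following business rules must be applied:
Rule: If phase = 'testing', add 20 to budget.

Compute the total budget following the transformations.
980060

Step 1: Count records where phase = 'testing': 3
Step 2: Total bonus added: 3 × 20 = 60
Step 3: Original sum of budget: 980000
Step 4: Final sum = 980000 + 60 = 980060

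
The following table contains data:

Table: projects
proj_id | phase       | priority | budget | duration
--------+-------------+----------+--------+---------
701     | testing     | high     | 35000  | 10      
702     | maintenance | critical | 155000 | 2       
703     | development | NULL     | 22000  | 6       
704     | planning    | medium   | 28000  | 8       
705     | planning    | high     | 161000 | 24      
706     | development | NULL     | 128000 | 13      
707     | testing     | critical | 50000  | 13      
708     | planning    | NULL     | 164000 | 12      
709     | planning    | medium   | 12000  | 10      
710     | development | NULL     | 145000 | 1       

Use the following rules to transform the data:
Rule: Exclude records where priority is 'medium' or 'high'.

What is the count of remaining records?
6

Step 1: Count records to exclude
  - 2 (medium) + 2 (high) = 4 records
Step 2: Total records: 10
Step 3: Remaining = 10 - 4 = 6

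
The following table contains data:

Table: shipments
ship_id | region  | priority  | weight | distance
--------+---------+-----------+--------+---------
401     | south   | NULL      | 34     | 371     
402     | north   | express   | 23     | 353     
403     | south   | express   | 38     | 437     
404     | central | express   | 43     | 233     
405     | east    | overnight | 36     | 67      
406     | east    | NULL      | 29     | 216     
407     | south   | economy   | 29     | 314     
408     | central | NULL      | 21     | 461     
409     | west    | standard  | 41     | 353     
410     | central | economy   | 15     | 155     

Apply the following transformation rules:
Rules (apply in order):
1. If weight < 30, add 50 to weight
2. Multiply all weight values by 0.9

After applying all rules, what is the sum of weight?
503.1

Step 1: Apply Rule 1 - Add 50 to records with weight < 30
  - 5 records affected: 117 + (5 × 50) = 367
  - Unaffected records: 192
  - Sum after Rule 1: 559
Step 2: Apply Rule 2 - Multiply all by 0.9
  - 559 × 0.9 = 503.1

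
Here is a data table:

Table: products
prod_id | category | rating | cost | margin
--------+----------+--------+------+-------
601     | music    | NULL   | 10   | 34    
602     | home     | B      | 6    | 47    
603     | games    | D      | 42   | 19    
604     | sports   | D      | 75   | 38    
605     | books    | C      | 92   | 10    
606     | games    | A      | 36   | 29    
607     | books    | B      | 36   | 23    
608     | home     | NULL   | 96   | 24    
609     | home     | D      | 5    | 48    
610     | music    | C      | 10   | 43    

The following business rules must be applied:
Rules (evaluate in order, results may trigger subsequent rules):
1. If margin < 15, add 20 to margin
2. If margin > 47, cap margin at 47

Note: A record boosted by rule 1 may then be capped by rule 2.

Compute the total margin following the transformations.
334

Step 1: Apply rule 1 to records with margin < 15
  - 1 records get bonus of 20
  - Of these, 0 records then exceed 47 and get capped
Step 2: Apply rule 2 to records with margin > 47
  - 1 records (original) are capped
Step 3: Calculate final sum = 334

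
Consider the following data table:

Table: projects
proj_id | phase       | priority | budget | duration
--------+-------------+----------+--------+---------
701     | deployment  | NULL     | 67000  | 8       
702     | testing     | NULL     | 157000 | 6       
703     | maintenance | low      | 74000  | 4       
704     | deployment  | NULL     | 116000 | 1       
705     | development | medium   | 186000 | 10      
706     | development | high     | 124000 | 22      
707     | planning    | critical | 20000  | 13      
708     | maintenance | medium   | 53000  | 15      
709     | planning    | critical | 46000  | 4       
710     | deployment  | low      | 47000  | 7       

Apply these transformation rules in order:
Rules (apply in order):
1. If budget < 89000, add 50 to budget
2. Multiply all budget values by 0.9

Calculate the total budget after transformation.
801270.0

Step 1: Apply Rule 1 - Add 50 to records with budget < 89000
  - 6 records affected: 307000 + (6 × 50) = 307300
  - Unaffected records: 583000
  - Sum after Rule 1: 890300
Step 2: Apply Rule 2 - Multiply all by 0.9
  - 890300 × 0.9 = 801270.0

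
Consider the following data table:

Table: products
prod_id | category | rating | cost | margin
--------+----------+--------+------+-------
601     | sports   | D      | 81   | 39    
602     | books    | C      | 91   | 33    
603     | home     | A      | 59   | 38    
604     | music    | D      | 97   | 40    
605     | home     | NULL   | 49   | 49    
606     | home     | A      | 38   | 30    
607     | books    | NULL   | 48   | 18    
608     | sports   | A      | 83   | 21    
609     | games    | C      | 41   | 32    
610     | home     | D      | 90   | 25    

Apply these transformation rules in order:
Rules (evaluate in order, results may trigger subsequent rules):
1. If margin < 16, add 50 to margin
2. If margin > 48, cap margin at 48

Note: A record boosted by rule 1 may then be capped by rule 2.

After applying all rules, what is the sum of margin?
324

Step 1: Apply rule 1 to records with margin < 16
  - 0 records get bonus of 50
  - Of these, 0 records then exceed 48 and get capped
Step 2: Apply rule 2 to records with margin > 48
  - 1 records (original) are capped
Step 3: Calculate final sum = 324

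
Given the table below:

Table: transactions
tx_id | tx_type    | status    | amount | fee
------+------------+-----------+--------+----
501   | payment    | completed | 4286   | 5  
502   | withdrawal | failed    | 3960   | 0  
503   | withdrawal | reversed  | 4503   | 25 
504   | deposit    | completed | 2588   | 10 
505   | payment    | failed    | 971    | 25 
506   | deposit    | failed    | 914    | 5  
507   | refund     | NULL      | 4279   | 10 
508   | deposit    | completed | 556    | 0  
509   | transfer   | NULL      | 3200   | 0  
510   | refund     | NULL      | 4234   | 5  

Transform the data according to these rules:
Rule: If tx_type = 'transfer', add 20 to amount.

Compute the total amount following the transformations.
29511

Step 1: Count records where tx_type = 'transfer': 1
Step 2: Total bonus added: 1 × 20 = 20
Step 3: Original sum of amount: 29491
Step 4: Final sum = 29491 + 20 = 29511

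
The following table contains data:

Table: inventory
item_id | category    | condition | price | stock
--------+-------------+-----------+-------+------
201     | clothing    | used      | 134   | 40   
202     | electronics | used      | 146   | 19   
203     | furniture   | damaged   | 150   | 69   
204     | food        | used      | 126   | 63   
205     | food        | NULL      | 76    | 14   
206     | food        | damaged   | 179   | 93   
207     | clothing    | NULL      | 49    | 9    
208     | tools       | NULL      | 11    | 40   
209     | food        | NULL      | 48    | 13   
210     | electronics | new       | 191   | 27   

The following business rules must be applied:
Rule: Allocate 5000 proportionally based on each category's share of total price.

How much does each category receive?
clothing: 824.32, electronics: 1518.02, food: 1932.43, furniture: 675.68, tools: 49.55

Step 1: Calculate total price = 1110
Step 2: Calculate each category's proportion:
  clothing: 183/1110 = 16.49% → 824.32
  electronics: 337/1110 = 30.36% → 1518.02
  food: 429/1110 = 38.65% → 1932.43
  furniture: 150/1110 = 13.51% → 675.68
  tools: 11/1110 = 0.99% → 49.55
Step 3: Verify: sum of allocations ≈ 5000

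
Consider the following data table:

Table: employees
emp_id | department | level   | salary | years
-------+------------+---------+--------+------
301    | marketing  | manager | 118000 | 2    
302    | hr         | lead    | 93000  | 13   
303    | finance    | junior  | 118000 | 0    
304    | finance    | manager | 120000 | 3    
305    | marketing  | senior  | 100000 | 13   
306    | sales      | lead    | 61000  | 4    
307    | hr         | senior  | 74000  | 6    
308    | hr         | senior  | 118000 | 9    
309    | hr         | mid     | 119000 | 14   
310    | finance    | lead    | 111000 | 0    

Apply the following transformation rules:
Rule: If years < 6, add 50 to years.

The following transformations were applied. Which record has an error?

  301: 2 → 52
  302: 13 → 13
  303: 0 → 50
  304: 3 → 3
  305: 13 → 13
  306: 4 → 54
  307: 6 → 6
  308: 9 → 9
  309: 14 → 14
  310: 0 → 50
Record 304 has an error. The correct transformed value should be 53, not 3.

Step 1: Check each record against the rule
Step 2: Record 304 has years = 3
Step 3: Since 3 < 6, the bonus should have been applied
Step 4: Correct value = 53, but claimed value = 3
Conclusion: Record 304 has the error.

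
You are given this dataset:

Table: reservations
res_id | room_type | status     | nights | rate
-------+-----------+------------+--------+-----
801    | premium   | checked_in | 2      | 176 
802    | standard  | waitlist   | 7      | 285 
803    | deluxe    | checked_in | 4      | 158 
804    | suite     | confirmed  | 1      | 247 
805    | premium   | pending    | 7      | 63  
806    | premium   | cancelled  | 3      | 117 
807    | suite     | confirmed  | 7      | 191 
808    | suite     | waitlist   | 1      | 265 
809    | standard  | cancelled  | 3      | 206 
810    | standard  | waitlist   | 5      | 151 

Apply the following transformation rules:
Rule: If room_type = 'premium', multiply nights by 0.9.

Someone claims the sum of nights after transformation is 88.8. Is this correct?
No, the correct result is 38.8.

Step 1: Calculate the correct sum after transformation
Step 2: Apply multiplier 0.9 to records where room_type = 'premium'
Step 3: Correct result = 38.8
Step 4: Claimed result = 88.8
Step 5: 38.8 ≠ 88.8
Conclusion: The claimed result is incorrect. The correct answer is 38.8.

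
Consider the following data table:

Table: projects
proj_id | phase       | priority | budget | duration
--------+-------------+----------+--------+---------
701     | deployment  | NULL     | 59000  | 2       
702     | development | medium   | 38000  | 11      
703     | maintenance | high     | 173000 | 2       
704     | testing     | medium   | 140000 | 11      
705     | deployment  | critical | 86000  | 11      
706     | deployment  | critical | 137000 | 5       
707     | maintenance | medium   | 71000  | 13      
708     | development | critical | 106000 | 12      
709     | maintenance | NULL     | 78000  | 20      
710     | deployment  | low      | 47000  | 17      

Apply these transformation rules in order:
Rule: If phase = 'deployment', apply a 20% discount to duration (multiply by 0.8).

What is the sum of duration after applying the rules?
97.0

Step 1: Records with phase = 'deployment' have total duration = 35
Step 2: Apply multiplier: 35 × 0.8 = 28.0
Step 3: Other records total: 69
Step 4: Final sum = 28.0 + 69 = 97.0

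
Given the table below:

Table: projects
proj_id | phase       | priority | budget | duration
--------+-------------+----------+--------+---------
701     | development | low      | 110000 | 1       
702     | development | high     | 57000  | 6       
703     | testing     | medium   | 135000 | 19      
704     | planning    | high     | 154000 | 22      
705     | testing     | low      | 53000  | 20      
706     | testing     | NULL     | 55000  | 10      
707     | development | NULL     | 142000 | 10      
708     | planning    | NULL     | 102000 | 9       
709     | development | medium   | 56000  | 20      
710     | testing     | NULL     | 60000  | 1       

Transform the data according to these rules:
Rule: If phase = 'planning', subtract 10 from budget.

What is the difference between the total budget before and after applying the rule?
20

Step 1: Original sum of budget = 924000
Step 2: 2 records have phase = 'planning'
Step 3: Each affected record changes by -10
Step 4: Total change = 2 × -10 = -20
Step 5: New sum = 924000 + -20 = 923980
Step 6: Difference = |923980 - 924000| = 20
        (Sum decreased by 20)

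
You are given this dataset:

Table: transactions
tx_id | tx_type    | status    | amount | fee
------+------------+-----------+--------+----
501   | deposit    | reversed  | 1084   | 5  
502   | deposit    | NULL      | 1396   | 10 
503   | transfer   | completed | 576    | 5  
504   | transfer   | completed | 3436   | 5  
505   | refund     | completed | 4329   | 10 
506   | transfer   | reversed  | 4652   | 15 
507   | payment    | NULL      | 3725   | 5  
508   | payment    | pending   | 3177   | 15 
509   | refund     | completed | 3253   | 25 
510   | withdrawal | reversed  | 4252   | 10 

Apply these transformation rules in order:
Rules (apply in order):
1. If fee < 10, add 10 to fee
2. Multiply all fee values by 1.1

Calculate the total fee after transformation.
159.5

Step 1: Apply Rule 1 - Add 10 to records with fee < 10
  - 4 records affected: 20 + (4 × 10) = 60
  - Unaffected records: 85
  - Sum after Rule 1: 145
Step 2: Apply Rule 2 - Multiply all by 1.1
  - 145 × 1.1 = 159.5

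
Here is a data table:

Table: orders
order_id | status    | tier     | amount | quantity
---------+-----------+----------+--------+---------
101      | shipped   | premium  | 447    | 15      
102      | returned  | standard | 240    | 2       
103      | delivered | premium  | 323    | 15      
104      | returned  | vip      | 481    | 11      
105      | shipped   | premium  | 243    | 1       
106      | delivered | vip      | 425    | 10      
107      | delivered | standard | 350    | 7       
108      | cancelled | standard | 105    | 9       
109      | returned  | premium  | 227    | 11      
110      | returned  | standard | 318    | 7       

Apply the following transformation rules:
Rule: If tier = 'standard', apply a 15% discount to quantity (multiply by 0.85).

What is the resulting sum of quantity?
84.25

Step 1: Records with tier = 'standard' have total quantity = 25
Step 2: Apply multiplier: 25 × 0.85 = 21.25
Step 3: Other records total: 63
Step 4: Final sum = 21.25 + 63 = 84.25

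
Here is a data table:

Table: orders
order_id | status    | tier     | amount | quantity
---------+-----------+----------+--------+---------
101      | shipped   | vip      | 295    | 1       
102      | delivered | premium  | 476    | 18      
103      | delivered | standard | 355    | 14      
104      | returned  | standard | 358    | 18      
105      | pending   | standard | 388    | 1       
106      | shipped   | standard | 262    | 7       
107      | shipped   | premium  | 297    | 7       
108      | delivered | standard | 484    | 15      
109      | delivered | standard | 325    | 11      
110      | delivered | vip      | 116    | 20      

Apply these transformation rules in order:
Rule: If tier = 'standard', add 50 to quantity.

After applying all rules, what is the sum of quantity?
412

Step 1: Count records where tier = 'standard': 6
Step 2: Total bonus added: 6 × 50 = 300
Step 3: Original sum of quantity: 112
Step 4: Final sum = 112 + 300 = 412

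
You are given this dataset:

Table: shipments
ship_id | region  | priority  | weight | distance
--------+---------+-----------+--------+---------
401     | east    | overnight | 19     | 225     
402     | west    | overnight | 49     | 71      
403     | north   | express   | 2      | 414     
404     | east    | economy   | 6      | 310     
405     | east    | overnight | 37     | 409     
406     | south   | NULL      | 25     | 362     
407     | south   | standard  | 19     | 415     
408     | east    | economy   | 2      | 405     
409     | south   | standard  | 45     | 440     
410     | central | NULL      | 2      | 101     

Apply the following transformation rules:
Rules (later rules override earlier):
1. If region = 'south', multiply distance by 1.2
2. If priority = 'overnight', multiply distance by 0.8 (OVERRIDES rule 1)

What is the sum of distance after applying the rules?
3254.4

Step 1: Rule 2 takes priority for records with priority = 'overnight'
  - 3 records: 705 × 0.8 = 564.0
Step 2: Rule 1 applies to remaining records with region = 'south'
  - 3 records: 1217 × 1.2 = 1460.4
Step 3: Other records unchanged: 1230
Step 4: Final sum = 564.0 + 1460.4 + 1230 = 3254.4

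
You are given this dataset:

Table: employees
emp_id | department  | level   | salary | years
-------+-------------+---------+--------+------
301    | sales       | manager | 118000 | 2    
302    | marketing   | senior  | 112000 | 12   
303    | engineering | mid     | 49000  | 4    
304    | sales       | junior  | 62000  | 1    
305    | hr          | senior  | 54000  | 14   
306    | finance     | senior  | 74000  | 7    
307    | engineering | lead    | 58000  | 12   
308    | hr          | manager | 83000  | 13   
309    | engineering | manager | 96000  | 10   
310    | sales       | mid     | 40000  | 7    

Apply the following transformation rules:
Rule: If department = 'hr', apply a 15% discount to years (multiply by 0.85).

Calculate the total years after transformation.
77.95

Step 1: Records with department = 'hr' have total years = 27
Step 2: Apply multiplier: 27 × 0.85 = 22.95
Step 3: Other records total: 55
Step 4: Final sum = 22.95 + 55 = 77.95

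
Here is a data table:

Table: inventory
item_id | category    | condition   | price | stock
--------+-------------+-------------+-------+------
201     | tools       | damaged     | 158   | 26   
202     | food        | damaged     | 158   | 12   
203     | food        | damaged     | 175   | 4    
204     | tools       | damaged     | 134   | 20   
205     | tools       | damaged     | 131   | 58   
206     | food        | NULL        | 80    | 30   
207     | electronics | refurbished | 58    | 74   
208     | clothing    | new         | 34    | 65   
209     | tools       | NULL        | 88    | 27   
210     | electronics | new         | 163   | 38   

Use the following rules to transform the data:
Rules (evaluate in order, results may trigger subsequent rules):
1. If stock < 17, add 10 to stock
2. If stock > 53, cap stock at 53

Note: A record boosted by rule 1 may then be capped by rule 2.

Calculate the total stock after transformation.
336

Step 1: Apply rule 1 to records with stock < 17
  - 2 records get bonus of 10
  - Of these, 0 records then exceed 53 and get capped
Step 2: Apply rule 2 to records with stock > 53
  - 3 records (original) are capped
Step 3: Calculate final sum = 336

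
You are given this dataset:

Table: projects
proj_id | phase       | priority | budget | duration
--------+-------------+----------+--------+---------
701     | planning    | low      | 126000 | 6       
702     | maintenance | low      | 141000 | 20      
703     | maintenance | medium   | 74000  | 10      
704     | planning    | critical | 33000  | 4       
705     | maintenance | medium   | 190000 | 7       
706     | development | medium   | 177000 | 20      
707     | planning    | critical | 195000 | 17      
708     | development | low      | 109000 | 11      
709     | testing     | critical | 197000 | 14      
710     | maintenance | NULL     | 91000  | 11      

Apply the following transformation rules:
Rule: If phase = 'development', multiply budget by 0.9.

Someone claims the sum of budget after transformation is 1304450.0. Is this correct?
No, the correct result is 1304400.0.

Step 1: Calculate the correct sum after transformation
Step 2: Apply multiplier 0.9 to records where phase = 'development'
Step 3: Correct result = 1304400.0
Step 4: Claimed result = 1304450.0
Step 5: 1304400.0 ≠ 1304450.0
Conclusion: The claimed result is incorrect. The correct answer is 1304400.0.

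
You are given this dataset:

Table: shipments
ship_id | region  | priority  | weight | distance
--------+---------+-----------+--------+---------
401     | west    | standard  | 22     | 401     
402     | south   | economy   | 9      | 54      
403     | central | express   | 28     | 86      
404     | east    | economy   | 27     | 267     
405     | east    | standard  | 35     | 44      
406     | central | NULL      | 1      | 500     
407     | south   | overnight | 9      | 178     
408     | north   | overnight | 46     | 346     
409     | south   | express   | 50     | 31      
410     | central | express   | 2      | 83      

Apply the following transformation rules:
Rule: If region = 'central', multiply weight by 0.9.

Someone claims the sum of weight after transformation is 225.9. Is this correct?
Yes, the result is correct.

Step 1: Calculate the correct sum after transformation
Step 2: Apply multiplier 0.9 to records where region = 'central'
Step 3: Correct result = 225.9
Step 4: Claimed result = 225.9
Step 5: 225.9 = 225.9 ✓
Conclusion: The claimed result is correct.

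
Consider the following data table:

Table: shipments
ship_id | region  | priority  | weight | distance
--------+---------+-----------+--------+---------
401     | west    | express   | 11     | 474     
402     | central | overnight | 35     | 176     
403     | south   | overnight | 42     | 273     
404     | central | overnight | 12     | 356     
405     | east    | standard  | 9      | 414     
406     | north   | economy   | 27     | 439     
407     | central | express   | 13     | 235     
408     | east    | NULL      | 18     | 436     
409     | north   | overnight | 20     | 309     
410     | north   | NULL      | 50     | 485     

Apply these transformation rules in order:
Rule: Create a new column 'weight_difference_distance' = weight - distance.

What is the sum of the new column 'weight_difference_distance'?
-3360

Step 1: For each record, compute weight - distance
Example calculations:
  11 - 474 = -463
  35 - 176 = -141
  42 - 273 = -231
  ...
Step 2: Sum all derived values
Step 3: Total = -3360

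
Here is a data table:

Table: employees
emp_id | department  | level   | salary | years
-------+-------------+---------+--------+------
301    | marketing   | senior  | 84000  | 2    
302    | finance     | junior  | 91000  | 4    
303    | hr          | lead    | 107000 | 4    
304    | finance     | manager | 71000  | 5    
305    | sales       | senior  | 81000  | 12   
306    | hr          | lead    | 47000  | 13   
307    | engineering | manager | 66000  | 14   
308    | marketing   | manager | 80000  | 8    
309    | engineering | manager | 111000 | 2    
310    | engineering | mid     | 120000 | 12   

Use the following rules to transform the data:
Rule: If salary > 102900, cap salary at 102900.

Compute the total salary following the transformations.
828700

Step 1: 3 records have salary > 102900
Step 2: These records originally summed to 338000
Step 3: After capping: 3 × 102900 = 308700
Step 4: Unaffected records sum: 520000
Step 5: Final sum = 308700 + 520000 = 828700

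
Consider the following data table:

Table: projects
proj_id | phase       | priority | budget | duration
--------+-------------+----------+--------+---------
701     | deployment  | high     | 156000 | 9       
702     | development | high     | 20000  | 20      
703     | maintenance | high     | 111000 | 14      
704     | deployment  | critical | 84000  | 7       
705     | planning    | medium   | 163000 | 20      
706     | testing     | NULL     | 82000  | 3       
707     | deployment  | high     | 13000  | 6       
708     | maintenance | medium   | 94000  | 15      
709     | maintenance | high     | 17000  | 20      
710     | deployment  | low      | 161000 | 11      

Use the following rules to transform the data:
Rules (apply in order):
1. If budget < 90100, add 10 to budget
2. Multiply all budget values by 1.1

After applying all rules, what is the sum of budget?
991155.0

Step 1: Apply Rule 1 - Add 10 to records with budget < 90100
  - 5 records affected: 216000 + (5 × 10) = 216050
  - Unaffected records: 685000
  - Sum after Rule 1: 901050
Step 2: Apply Rule 2 - Multiply all by 1.1
  - 901050 × 1.1 = 991155.0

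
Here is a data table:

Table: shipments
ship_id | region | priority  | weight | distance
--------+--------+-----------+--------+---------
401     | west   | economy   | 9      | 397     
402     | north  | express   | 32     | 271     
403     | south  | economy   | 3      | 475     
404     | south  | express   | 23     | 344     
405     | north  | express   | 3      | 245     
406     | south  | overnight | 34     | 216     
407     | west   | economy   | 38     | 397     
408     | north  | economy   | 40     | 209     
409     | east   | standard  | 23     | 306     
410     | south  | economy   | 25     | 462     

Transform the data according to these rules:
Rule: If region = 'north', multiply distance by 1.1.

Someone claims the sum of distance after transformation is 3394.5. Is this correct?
Yes, the result is correct.

Step 1: Calculate the correct sum after transformation
Step 2: Apply multiplier 1.1 to records where region = 'north'
Step 3: Correct result = 3394.5
Step 4: Claimed result = 3394.5
Step 5: 3394.5 = 3394.5 ✓
Conclusion: The claimed result is correct.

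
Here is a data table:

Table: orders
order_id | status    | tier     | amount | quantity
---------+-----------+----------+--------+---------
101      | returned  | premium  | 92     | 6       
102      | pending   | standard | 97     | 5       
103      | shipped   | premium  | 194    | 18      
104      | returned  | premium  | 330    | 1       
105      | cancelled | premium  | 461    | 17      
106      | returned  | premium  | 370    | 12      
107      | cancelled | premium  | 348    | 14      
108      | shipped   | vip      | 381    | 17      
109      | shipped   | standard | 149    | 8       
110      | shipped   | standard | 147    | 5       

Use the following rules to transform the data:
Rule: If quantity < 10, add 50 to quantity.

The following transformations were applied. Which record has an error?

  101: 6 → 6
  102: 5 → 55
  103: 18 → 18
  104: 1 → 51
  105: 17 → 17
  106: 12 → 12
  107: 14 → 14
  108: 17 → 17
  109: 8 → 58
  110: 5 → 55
Record 101 has an error. The correct transformed value should be 56, not 6.

Step 1: Check each record against the rule
Step 2: Record 101 has quantity = 6
Step 3: Since 6 < 10, the bonus should have been applied
Step 4: Correct value = 56, but claimed value = 6
Conclusion: Record 101 has the error.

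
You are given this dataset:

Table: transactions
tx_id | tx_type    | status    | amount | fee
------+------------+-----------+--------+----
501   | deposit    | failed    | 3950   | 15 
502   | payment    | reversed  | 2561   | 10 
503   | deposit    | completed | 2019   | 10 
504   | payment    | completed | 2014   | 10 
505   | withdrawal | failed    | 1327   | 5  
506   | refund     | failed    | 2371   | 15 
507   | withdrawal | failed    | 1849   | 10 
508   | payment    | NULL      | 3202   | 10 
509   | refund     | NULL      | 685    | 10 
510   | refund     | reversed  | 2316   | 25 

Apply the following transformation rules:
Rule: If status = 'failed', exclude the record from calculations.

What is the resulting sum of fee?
75

Step 1: Identify records where status = 'failed'
Step 2: The excluded records sum to 45
Step 3: Original total fee = 120
Step 4: Remaining total = 120 - 45 = 75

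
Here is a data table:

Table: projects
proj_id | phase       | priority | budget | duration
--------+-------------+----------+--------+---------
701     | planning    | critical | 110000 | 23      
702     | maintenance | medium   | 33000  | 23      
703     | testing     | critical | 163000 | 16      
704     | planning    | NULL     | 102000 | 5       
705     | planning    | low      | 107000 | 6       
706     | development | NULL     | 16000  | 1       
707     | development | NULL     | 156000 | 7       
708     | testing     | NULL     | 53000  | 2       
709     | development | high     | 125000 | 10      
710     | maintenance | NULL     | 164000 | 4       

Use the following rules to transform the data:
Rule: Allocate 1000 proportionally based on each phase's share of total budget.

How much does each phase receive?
development: 288.63, maintenance: 191.45, planning: 310.01, testing: 209.91

Step 1: Calculate total budget = 1029000
Step 2: Calculate each phase's proportion:
  development: 297000/1029000 = 28.86% → 288.63
  maintenance: 197000/1029000 = 19.14% → 191.45
  planning: 319000/1029000 = 31.00% → 310.01
  testing: 216000/1029000 = 20.99% → 209.91
Step 3: Verify: sum of allocations ≈ 1000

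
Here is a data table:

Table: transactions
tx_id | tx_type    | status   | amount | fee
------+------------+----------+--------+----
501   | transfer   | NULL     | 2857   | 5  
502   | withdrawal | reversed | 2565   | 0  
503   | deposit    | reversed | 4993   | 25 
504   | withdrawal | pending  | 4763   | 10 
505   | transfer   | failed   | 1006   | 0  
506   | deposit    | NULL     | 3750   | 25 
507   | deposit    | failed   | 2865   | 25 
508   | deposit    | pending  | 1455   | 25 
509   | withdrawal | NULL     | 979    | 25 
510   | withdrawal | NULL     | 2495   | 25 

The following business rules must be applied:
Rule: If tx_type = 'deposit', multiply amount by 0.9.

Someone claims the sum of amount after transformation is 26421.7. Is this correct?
Yes, the result is correct.

Step 1: Calculate the correct sum after transformation
Step 2: Apply multiplier 0.9 to records where tx_type = 'deposit'
Step 3: Correct result = 26421.7
Step 4: Claimed result = 26421.7
Step 5: 26421.7 = 26421.7 ✓
Conclusion: The claimed result is correct.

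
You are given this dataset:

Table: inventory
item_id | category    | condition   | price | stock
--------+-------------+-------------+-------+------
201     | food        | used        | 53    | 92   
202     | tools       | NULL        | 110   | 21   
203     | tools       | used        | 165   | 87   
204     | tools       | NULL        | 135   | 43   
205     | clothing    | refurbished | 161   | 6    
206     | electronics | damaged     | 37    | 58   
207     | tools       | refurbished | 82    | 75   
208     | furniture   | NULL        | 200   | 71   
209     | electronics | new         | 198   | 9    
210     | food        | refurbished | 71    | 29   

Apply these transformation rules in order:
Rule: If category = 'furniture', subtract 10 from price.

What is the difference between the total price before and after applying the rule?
10

Step 1: Original sum of price = 1212
Step 2: 1 records have category = 'furniture'
Step 3: Each affected record changes by -10
Step 4: Total change = 1 × -10 = -10
Step 5: New sum = 1212 + -10 = 1202
Step 6: Difference = |1202 - 1212| = 10
        (Sum decreased by 10)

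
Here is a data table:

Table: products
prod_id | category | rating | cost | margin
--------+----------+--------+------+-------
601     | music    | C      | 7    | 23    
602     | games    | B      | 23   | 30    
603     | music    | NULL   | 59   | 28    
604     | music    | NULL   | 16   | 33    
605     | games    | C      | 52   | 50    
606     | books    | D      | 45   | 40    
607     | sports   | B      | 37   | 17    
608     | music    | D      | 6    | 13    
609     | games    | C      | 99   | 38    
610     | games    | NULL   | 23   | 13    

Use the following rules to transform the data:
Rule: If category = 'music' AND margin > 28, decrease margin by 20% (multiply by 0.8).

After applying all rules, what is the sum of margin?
278.4

Step 1: Find records where category = 'music' AND margin > 28
Step 2: 1 records match, summing to 33
Step 3: After multiplier: 33 × 0.8 = 26.4
Step 4: Unaffected records sum: 252
Step 5: Final sum = 26.4 + 252 = 278.4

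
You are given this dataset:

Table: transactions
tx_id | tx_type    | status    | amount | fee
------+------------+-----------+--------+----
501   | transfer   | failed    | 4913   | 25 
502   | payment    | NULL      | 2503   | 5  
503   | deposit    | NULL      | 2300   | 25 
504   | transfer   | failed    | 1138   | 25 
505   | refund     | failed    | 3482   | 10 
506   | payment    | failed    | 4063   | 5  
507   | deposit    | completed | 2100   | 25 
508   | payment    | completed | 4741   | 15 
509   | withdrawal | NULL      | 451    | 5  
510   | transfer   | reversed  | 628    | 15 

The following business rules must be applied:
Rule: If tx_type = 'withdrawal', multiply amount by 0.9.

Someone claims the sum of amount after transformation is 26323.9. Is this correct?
No, the correct result is 26273.9.

Step 1: Calculate the correct sum after transformation
Step 2: Apply multiplier 0.9 to records where tx_type = 'withdrawal'
Step 3: Correct result = 26273.9
Step 4: Claimed result = 26323.9
Step 5: 26273.9 ≠ 26323.9
Conclusion: The claimed result is incorrect. The correct answer is 26273.9.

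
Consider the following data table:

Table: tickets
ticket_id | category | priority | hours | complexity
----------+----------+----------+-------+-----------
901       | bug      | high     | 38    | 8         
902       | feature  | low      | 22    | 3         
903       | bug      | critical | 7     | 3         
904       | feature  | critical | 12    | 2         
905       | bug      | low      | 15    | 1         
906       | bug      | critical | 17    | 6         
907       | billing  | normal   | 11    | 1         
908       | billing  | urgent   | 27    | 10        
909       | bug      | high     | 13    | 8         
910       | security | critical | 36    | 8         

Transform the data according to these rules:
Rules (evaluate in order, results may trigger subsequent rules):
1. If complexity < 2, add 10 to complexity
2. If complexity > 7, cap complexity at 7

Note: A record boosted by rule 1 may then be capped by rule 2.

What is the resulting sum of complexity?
56

Step 1: Apply rule 1 to records with complexity < 2
  - 2 records get bonus of 10
  - Of these, 2 records then exceed 7 and get capped
Step 2: Apply rule 2 to records with complexity > 7
  - 4 records (original) are capped
Step 3: Calculate final sum = 56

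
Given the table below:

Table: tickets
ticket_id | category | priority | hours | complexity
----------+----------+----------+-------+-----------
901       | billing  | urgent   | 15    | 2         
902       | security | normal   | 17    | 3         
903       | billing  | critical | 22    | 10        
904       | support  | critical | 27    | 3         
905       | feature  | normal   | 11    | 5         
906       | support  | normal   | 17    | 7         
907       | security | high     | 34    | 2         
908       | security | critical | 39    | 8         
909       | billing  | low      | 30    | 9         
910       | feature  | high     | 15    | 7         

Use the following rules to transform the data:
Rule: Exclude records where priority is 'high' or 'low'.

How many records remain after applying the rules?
7

Step 1: Count records to exclude
  - 2 (high) + 1 (low) = 3 records
Step 2: Total records: 10
Step 3: Remaining = 10 - 3 = 7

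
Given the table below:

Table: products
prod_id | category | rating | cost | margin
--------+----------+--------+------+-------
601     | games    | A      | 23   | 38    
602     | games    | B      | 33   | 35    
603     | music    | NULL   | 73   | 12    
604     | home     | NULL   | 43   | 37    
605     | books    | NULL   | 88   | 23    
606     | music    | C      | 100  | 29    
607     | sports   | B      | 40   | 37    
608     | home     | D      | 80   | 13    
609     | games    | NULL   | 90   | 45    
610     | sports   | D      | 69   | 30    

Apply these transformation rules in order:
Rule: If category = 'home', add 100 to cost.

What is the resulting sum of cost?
839

Step 1: Count records where category = 'home': 2
Step 2: Total bonus added: 2 × 100 = 200
Step 3: Original sum of cost: 639
Step 4: Final sum = 639 + 200 = 839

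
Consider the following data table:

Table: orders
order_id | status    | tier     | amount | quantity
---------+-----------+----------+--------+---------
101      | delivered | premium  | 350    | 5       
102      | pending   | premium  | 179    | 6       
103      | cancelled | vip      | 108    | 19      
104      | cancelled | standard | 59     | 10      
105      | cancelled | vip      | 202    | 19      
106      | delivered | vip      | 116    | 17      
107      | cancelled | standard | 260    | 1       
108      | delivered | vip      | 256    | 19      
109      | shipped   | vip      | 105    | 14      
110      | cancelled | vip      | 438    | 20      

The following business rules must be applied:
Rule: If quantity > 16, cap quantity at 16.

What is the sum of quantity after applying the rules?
116

Step 1: 5 records have quantity > 16
Step 2: These records originally summed to 94
Step 3: After capping: 5 × 16 = 80
Step 4: Unaffected records sum: 36
Step 5: Final sum = 80 + 36 = 116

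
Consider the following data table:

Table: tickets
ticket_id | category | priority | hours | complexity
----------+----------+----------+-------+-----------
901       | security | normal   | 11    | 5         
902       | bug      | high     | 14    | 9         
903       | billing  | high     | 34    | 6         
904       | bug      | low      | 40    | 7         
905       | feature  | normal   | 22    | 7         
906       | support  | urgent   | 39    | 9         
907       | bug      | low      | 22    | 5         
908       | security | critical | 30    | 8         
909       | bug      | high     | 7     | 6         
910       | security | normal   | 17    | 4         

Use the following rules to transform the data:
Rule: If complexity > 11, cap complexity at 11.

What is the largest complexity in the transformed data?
9

Step 1: Original maximum complexity = 9
Step 2: Check cap of 11 against maximum
Step 3: No records exceed the cap (max 9 <= cap 11), so no capping applies
Step 4: Maximum after transformation = 9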